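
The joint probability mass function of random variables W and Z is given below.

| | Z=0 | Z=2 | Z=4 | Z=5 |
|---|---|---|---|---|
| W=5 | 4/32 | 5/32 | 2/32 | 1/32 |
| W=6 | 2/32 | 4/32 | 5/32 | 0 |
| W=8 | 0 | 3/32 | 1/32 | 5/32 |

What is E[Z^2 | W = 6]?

96/11

P(W = 6) = 11/32.
Σ Z^2·P over the event = 0·(2/32) + 4·(4/32) + 16·(5/32) = 3.
E[Z^2 | W = 6] = (3) / (11/32) = 96/11.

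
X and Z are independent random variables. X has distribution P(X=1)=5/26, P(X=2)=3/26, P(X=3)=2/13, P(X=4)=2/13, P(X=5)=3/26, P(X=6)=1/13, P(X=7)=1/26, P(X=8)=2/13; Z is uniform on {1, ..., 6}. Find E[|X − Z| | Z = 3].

P(Z = 3) = 1/6.
Summing |X−Z|·P(x,y) over outcomes with Z = 3 gives 53/156.
E[|X − Z| | Z = 3] = (53/156) / (1/6) = 53/26.

53/26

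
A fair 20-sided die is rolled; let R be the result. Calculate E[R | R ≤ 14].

15/2

P(R ≤ 14) = 7/10.
E[R | R ≤ 14] = (21/4) / (7/10) = 15/2.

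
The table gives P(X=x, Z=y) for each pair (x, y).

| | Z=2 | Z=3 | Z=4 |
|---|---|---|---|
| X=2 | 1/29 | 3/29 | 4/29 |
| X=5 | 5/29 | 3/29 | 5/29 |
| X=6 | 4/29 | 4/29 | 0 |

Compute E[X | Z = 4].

P(Z = 4) = 9/29.
Σ X·P over the event = 2·(4/29) + 5·(5/29) = 33/29.
E[X | Z = 4] = (33/29) / (9/29) = 11/3.

11/3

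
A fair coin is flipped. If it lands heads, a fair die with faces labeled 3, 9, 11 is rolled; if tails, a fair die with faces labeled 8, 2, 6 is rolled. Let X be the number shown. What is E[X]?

13/2

E[X | heads] = (3+9+11)/3 = 23/3.
E[X | tails] = (8+2+6)/3 = 16/3.
By the law of total expectation,
E[X] = (1/2)·(23/3) + (1/2)·(16/3) = 13/2.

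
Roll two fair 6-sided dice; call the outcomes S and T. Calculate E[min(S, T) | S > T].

7/3

P(S > T) = 5/12.
Summing min(S,T)·P(x,y) over outcomes with S > T gives 35/36.
E[min(S, T) | S > T] = (35/36) / (5/12) = 7/3.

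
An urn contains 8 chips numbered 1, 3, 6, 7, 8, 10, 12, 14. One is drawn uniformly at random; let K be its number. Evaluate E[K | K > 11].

P(K > 11) = 1/4.
Σ over the event: 12·1/8 + 14·1/8 = 13/4.
E[K | K > 11] = (13/4) / (1/4) = 13.

13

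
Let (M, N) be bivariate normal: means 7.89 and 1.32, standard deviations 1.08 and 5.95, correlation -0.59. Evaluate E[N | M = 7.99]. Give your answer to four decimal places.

0.9950

E[N | M=x] = μ_N + ρ(σ_N/σ_M)(x − μ_M) for jointly normal variables.
E[N | M=7.99] = 1.32 + (-0.59)·(5.95/1.08)·(7.99 − (7.89)) = 1.32 + (-3.2505)·(0.1) = 0.9950.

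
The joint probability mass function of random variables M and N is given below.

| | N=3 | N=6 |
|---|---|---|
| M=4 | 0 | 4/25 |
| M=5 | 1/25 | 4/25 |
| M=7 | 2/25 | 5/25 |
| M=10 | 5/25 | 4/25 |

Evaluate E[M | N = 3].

P(N = 3) = 8/25.
Σ M·P over the event = 5·(1/25) + 7·(2/25) + 10·(5/25) = 69/25.
E[M | N = 3] = (69/25) / (8/25) = 69/8.

69/8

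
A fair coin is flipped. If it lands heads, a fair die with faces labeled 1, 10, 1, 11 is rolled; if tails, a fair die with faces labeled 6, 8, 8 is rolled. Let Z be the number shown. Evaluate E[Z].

E[Z | heads] = (1+10+1+11)/4 = 23/4.
E[Z | tails] = (6+8+8)/3 = 22/3.
E[Z] = (1/2)·(23/4) + (1/2)·(22/3) = 157/24.

157/24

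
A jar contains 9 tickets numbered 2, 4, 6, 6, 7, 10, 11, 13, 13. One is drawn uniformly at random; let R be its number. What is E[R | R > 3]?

P(R > 3) = 8/9.
Σ over the event: 4·1/9 + 6·2/9 + 7·1/9 + 10·1/9 + 11·1/9 + 13·2/9 = 70/9.
E[R | R > 3] = (70/9) / (8/9) = 35/4.

35/4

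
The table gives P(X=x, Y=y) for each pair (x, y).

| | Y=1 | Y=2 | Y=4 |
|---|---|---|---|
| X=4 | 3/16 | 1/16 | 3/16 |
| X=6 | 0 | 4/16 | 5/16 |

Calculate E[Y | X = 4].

P(X = 4) = 7/16.
Σ Y·P over the event = 1·(3/16) + 2·(1/16) + 4·(3/16) = 17/16.
E[Y | X = 4] = (17/16) / (7/16) = 17/7.

17/7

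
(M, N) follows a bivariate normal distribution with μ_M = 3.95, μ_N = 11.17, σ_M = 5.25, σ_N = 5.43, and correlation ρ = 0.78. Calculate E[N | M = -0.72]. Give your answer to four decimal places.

7.4025

The regression of N on M has slope ρ·σ_N/σ_M and passes through (μ_M, μ_N).
E[N | M=-0.72] = 11.17 + (0.78)·(5.43/5.25)·(-0.72 − (3.95)) = 11.17 + (0.80674)·(-4.67) = 7.4025.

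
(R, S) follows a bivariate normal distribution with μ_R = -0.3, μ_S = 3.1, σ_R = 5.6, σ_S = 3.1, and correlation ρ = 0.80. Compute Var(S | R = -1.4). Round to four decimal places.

The conditional variance in a bivariate normal is σ_S²(1 − ρ²), independent of x.
Var(S | R=-1.4) = (3.1)²·(1 − (0.80)²) = 9.61·0.36 = 3.4596.

3.4596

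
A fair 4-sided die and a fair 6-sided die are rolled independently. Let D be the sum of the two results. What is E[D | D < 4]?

8/3

P(D < 4) = 1/8.
Σ over the event: 2·1/24 + 3·1/12 = 1/3.
E[D | D < 4] = (1/3) / (1/8) = 8/3.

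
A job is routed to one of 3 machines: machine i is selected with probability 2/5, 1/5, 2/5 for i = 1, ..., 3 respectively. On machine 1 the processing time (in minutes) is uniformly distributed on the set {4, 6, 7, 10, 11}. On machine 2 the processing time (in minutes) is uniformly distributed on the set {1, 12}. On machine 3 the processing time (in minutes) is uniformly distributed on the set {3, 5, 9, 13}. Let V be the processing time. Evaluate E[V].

367/50

E[V | machine 1] = (4+6+7+10+11)/5 = 38/5.
E[V | machine 2] = (1+12)/2 = 13/2.
E[V | machine 3] = (3+5+9+13)/4 = 15/2.
By the law of total expectation,
E[V] = (2/5)·(38/5) + (1/5)·(13/2) + (2/5)·(15/2) = 367/50.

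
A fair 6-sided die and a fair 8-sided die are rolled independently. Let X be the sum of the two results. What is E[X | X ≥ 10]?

P(X ≥ 10) = 5/16.
Σ over the event: 10·5/48 + 11·1/12 + 12·1/16 + 13·1/24 + 14·1/48 = 85/24.
E[X | X ≥ 10] = (85/24) / (5/16) = 34/3.

34/3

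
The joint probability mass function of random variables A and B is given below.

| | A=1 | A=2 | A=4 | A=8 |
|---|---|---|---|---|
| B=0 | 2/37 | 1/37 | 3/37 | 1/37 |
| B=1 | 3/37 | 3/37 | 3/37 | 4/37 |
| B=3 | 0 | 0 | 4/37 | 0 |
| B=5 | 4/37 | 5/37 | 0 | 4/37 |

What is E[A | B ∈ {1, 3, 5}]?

P(B ∈ {1, 3, 5}) = 30/37.
Σ A·P over the event = 1·(3/37) + 1·(4/37) + 2·(3/37) + 2·(5/37) + 4·(3/37) + 4·(4/37) + 8·(4/37) + 8·(4/37) = 115/37.
E[A | B ∈ {1, 3, 5}] = (115/37) / (30/37) = 23/6.

23/6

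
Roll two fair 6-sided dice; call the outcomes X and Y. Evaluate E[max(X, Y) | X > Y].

14/3

P(X > Y) = 5/12.
Summing max(X,Y)·P(x,y) over outcomes with X > Y gives 35/18.
E[max(X, Y) | X > Y] = (35/18) / (5/12) = 14/3.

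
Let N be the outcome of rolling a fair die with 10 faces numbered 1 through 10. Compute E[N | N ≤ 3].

2

Given N ≤ 3, N is equally likely to be any of {1, 2, 3}.
E[N | N ≤ 3] = (1 + 2 + 3) / 3 = 2.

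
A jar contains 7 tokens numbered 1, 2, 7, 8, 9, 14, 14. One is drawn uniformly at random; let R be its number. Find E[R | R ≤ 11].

P(R ≤ 11) = 5/7.
Σ over the event: 1·1/7 + 2·1/7 + 7·1/7 + 8·1/7 + 9·1/7 = 27/7.
E[R | R ≤ 11] = (27/7) / (5/7) = 27/5.

27/5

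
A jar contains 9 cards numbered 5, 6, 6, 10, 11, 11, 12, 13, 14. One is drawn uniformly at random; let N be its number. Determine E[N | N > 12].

P(N > 12) = 2/9.
Σ over the event: 13·1/9 + 14·1/9 = 3.
E[N | N > 12] = (3) / (2/9) = 27/2.

27/2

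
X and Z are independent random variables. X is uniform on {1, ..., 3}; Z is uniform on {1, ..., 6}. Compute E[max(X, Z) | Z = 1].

2

Outcomes with Z = 1: (1,1), (2,1), (3,1), each with probability 1/18.
E[max(X, Z) | Z = 1] = (1 + 2 + 3) / 3 = 2.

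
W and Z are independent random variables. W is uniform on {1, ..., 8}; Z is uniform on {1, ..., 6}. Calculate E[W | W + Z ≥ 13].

P(W + Z ≥ 13) = 1/16.
Summing W·P(x,y) over outcomes with W + Z ≥ 13 gives 23/48.
E[W | W + Z ≥ 13] = (23/48) / (1/16) = 23/3.

23/3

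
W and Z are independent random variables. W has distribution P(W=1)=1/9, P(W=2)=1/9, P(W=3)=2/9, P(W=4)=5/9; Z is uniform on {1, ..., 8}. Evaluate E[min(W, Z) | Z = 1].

1

P(Z = 1) = 1/8.
Summing min(W,Z)·P(x,y) over outcomes with Z = 1 gives 1/8.
E[min(W, Z) | Z = 1] = (1/8) / (1/8) = 1.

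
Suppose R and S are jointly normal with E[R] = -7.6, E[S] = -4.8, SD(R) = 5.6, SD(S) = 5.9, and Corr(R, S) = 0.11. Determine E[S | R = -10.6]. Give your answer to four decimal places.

The regression of S on R has slope ρ·σ_S/σ_R and passes through (μ_R, μ_S).
E[S | R=-10.6] = -4.8 + (0.11)·(5.9/5.6)·(-10.6 − (-7.6)) = -4.8 + (0.11589)·(-3) = -5.1477.

-5.1477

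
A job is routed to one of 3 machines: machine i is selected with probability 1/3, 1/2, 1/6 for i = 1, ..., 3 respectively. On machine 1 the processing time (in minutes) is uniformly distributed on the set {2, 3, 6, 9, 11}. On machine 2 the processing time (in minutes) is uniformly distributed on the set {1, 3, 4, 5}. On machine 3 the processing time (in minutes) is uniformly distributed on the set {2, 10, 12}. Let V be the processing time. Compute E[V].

E[V | machine 1] = (2+3+6+9+11)/5 = 31/5.
E[V | machine 2] = (1+3+4+5)/4 = 13/4.
E[V | machine 3] = (2+10+12)/3 = 8.
E[V] = (1/3)·(31/5) + (1/2)·(13/4) + (1/6)·(8) = 201/40.

201/40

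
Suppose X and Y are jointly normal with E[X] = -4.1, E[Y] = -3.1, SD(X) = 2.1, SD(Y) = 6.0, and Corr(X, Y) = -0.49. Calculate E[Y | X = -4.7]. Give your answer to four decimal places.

E[Y | X=x] = μ_Y + ρ(σ_Y/σ_X)(x − μ_X) for jointly normal variables.
E[Y | X=-4.7] = -3.1 + (-0.49)·(6.0/2.1)·(-4.7 − (-4.1)) = -3.1 + (-1.4)·(-0.6) = -2.2600.

-2.2600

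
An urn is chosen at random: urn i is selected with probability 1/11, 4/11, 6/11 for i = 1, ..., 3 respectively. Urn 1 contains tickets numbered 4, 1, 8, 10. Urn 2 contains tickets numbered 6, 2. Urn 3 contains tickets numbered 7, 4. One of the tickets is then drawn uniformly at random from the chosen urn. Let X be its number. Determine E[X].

219/44

E[X | urn 1] = (4+1+8+10)/4 = 23/4.
E[X | urn 2] = (6+2)/2 = 4.
E[X | urn 3] = (7+4)/2 = 11/2.
By the law of total expectation,
E[X] = (1/11)·(23/4) + (4/11)·(4) + (6/11)·(11/2) = 219/44.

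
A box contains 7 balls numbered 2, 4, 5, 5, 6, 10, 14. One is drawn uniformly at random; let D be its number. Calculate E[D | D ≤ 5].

P(D ≤ 5) = 4/7.
Σ over the event: 2·1/7 + 4·1/7 + 5·2/7 = 16/7.
E[D | D ≤ 5] = (16/7) / (4/7) = 4.

4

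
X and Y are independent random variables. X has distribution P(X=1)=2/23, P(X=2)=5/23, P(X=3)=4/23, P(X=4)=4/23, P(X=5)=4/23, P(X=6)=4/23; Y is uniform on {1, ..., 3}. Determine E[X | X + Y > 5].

44/9

P(X + Y > 5) = 12/23.
Summing X·P(x,y) over outcomes with X + Y > 5 gives 176/69.
E[X | X + Y > 5] = (176/69) / (12/23) = 44/9.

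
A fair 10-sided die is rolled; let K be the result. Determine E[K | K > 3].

Given K > 3, K is equally likely to be any of {4, 5, 6, 7, 8, 9, 10}.
E[K | K > 3] = (4 + 5 + 6 + 7 + 8 + 9 + 10) / 7 = 7.

7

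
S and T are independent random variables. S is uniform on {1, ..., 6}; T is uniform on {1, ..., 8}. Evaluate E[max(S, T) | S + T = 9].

37/6

Outcomes with S + T = 9: (1,8), (2,7), (3,6), (4,5), (5,4), (6,3), each with probability 1/48.
E[max(S, T) | S + T = 9] = (8 + 7 + 6 + 5 + 5 + 6) / 6 = 37/6.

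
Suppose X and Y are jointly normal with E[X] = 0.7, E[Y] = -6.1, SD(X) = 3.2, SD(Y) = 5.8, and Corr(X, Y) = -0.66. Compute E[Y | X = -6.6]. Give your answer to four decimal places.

2.6326

E[Y | X=x] = μ_Y + ρ(σ_Y/σ_X)(x − μ_X) for jointly normal variables.
E[Y | X=-6.6] = -6.1 + (-0.66)·(5.8/3.2)·(-6.6 − (0.7)) = -6.1 + (-1.19625)·(-7.3) = 2.6326.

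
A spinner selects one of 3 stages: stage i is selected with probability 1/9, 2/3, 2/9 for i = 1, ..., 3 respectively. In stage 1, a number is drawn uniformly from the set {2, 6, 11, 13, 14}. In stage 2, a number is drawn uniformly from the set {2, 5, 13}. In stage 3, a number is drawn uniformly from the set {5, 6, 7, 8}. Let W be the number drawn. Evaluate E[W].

311/45

E[W | stage 1] = (2+6+11+13+14)/5 = 46/5.
E[W | stage 2] = (2+5+13)/3 = 20/3.
E[W | stage 3] = (5+6+7+8)/4 = 13/2.
By the law of total expectation,
E[W] = (1/9)·(46/5) + (2/3)·(20/3) + (2/9)·(13/2) = 311/45.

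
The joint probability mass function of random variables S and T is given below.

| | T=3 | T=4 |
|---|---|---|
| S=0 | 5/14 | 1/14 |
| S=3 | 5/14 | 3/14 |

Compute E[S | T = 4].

9/4

P(T = 4) = 2/7.
Σ S·P over the event = 0·(1/14) + 3·(3/14) = 9/14.
E[S | T = 4] = (9/14) / (2/7) = 9/4.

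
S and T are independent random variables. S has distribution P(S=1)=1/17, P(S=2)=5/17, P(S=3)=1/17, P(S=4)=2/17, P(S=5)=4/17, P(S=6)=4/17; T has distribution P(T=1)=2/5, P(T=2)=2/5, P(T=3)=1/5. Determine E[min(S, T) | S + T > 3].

P(S + T > 3) = 71/85.
Summing min(S,T)·P(x,y) over outcomes with S + T > 3 gives 26/17.
E[min(S, T) | S + T > 3] = (26/17) / (71/85) = 130/71.

130/71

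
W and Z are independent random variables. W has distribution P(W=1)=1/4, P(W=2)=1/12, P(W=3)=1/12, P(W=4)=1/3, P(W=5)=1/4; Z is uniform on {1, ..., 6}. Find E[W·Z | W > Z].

257/27

P(W > Z) = 3/8.
Summing WZ·P(x,y) over outcomes with W > Z gives 257/72.
E[W·Z | W > Z] = (257/72) / (3/8) = 257/27.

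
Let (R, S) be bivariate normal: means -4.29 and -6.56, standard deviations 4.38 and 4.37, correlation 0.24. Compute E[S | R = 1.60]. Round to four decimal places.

The regression of S on R has slope ρ·σ_S/σ_R and passes through (μ_R, μ_S).
E[S | R=1.60] = -6.56 + (0.24)·(4.37/4.38)·(1.60 − (-4.29)) = -6.56 + (0.23945)·(5.89) = -5.1496.

-5.1496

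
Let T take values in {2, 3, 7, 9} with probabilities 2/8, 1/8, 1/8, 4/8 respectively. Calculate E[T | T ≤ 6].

7/3

P(T ≤ 6) = 3/8.
Σ over the event: 2·1/4 + 3·1/8 = 7/8.
E[T | T ≤ 6] = (7/8) / (3/8) = 7/3.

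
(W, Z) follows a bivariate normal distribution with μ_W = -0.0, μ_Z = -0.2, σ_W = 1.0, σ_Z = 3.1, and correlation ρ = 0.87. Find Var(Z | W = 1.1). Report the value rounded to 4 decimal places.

For a bivariate normal, Var(Z | W=x) = σ_Z²(1 − ρ²).
Var(Z | W=1.1) = (3.1)²·(1 − (0.87)²) = 9.61·0.2431 = 2.3362.

2.3362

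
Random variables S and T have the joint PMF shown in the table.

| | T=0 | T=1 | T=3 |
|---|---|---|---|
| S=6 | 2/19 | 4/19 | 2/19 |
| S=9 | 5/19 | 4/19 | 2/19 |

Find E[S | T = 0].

57/7

P(T = 0) = 7/19.
Σ S·P over the event = 6·(2/19) + 9·(5/19) = 3.
E[S | T = 0] = (3) / (7/19) = 57/7.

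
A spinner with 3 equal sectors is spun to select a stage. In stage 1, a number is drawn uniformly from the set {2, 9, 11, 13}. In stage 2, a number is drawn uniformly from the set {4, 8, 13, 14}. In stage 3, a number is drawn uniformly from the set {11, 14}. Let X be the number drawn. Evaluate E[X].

E[X | stage 1] = (2+9+11+13)/4 = 35/4.
E[X | stage 2] = (4+8+13+14)/4 = 39/4.
E[X | stage 3] = (11+14)/2 = 25/2.
E[X] = (1/3)·(35/4) + (1/3)·(39/4) + (1/3)·(25/2) = 31/3.

31/3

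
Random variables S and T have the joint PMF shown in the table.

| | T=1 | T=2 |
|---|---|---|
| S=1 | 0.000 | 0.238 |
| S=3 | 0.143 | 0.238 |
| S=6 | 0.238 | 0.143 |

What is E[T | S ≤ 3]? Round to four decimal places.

P(S ≤ 3) = 0.619.
Σ T·P over the event = 2·(0.238) + 1·(0.143) + 2·(0.238) = 1.095.
E[T | S ≤ 3] = (1.095) / (0.619) = 1.7690.

1.7690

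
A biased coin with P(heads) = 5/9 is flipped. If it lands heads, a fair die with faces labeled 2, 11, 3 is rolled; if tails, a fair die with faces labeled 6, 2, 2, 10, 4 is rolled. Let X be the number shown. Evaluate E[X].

688/135

E[X | heads] = (2+11+3)/3 = 16/3.
E[X | tails] = (6+2+2+10+4)/5 = 24/5.
E[X] = (5/9)·(16/3) + (4/9)·(24/5) = 688/135.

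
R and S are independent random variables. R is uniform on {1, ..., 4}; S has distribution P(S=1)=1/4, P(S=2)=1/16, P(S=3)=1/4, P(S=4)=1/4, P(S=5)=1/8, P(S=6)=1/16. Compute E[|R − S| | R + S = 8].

P(R + S = 8) = 7/64.
Summing |R−S|·P(x,y) over outcomes with R + S = 8 gives 1/8.
E[|R − S| | R + S = 8] = (1/8) / (7/64) = 8/7.

8/7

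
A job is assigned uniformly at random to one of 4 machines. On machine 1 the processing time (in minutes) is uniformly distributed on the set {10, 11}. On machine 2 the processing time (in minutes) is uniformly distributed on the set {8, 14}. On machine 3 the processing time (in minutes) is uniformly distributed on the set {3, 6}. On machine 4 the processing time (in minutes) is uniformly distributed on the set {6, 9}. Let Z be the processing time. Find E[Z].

67/8

E[Z | machine 1] = (10+11)/2 = 21/2.
E[Z | machine 2] = (8+14)/2 = 11.
E[Z | machine 3] = (3+6)/2 = 9/2.
E[Z | machine 4] = (6+9)/2 = 15/2.
By the law of total expectation,
E[Z] = (1/4)·(21/2) + (1/4)·(11) + (1/4)·(9/2) + (1/4)·(15/2) = 67/8.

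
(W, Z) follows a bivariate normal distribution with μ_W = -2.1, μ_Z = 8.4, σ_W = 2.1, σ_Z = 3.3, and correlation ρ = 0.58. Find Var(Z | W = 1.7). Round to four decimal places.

7.2266

Var(Z | W=x) = (1 − ρ²)·σ_Z².
Var(Z | W=1.7) = (3.3)²·(1 − (0.58)²) = 10.89·0.6636 = 7.2266.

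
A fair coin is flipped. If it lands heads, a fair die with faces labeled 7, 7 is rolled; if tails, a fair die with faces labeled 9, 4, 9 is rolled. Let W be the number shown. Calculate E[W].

E[W | heads] = (7+7)/2 = 7.
E[W | tails] = (9+4+9)/3 = 22/3.
E[W] = (1/2)·(7) + (1/2)·(22/3) = 43/6.

43/6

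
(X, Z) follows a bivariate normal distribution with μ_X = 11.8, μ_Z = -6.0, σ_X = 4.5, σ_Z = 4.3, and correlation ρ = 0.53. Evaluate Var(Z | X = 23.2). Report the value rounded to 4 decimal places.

For a bivariate normal, Var(Z | X=x) = σ_Z²(1 − ρ²).
Var(Z | X=23.2) = (4.3)²·(1 − (0.53)²) = 18.49·0.7191 = 13.2962.

13.2962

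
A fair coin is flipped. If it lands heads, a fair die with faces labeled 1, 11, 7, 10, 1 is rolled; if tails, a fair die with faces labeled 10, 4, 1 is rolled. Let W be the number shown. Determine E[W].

11/2

E[W | heads] = (1+11+7+10+1)/5 = 6.
E[W | tails] = (10+4+1)/3 = 5.
By the law of total expectation,
E[W] = (1/2)·(6) + (1/2)·(5) = 11/2.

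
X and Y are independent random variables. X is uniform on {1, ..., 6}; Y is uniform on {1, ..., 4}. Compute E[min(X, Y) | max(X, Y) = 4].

16/7

Outcomes with max(X, Y) = 4: (1,4), (2,4), (3,4), (4,1), (4,2), (4,3), (4,4), each with probability 1/24.
E[min(X, Y) | max(X, Y) = 4] = (1 + 2 + 3 + 1 + 2 + 3 + 4) / 7 = 16/7.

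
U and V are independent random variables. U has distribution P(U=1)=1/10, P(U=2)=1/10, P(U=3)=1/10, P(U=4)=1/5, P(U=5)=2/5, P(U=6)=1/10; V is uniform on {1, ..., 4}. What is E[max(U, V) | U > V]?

P(U > V) = 29/40.
Summing max(U,V)·P(x,y) over outcomes with U > V gives 17/5.
E[max(U, V) | U > V] = (17/5) / (29/40) = 136/29.

136/29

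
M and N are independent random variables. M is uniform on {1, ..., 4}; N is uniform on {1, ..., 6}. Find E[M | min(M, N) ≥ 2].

P(min(M, N) ≥ 2) = 5/8.
Summing M·P(x,y) over outcomes with min(M, N) ≥ 2 gives 15/8.
E[M | min(M, N) ≥ 2] = (15/8) / (5/8) = 3.

3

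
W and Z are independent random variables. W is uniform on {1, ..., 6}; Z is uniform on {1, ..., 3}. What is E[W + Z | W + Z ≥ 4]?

P(W + Z ≥ 4) = 5/6.
Summing (W+Z)·P(x,y) over outcomes with W + Z ≥ 4 gives 91/18.
E[W + Z | W + Z ≥ 4] = (91/18) / (5/6) = 91/15.

91/15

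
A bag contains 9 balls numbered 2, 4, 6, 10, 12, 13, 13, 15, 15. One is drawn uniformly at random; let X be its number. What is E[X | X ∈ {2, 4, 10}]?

16/3

P(X ∈ {2, 4, 10}) = 1/3.
Σ over the event: 2·1/9 + 4·1/9 + 10·1/9 = 16/9.
E[X | X ∈ {2, 4, 10}] = (16/9) / (1/3) = 16/3.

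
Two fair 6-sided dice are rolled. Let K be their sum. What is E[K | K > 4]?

P(K > 4) = 5/6.
Σ over the event: 5·1/9 + 6·5/36 + 7·1/6 + 8·5/36 + 9·1/9 + 10·1/12 + 11·1/18 + 12·1/36 = 58/9.
E[K | K > 4] = (58/9) / (5/6) = 116/15.

116/15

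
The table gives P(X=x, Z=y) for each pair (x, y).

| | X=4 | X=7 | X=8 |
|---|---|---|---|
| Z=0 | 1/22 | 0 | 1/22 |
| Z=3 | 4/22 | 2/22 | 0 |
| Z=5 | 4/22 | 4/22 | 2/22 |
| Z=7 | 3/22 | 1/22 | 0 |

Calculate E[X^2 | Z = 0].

P(Z = 0) = 1/11.
Summing X^2·P(X=x,Z=y) over the conditioning event gives 40/11.
E[X^2 | Z = 0] = (40/11) / (1/11) = 40.

40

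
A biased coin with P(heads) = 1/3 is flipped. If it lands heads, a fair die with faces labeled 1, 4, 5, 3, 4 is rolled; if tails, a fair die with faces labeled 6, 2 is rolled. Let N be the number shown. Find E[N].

E[N | heads] = (1+4+5+3+4)/5 = 17/5.
E[N | tails] = (6+2)/2 = 4.
E[N] = (1/3)·(17/5) + (2/3)·(4) = 19/5.

19/5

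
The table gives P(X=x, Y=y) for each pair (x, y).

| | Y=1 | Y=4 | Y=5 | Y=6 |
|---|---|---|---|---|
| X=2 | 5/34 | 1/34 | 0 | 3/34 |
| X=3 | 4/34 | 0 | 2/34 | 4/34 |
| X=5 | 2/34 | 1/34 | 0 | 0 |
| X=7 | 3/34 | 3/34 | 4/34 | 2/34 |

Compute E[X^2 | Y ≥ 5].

24

P(Y ≥ 5) = 15/34.
Σ X^2·P over the event = 4·(3/34) + 9·(2/34) + 9·(4/34) + 49·(4/34) + 49·(2/34) = 180/17.
E[X^2 | Y ≥ 5] = (180/17) / (15/34) = 24.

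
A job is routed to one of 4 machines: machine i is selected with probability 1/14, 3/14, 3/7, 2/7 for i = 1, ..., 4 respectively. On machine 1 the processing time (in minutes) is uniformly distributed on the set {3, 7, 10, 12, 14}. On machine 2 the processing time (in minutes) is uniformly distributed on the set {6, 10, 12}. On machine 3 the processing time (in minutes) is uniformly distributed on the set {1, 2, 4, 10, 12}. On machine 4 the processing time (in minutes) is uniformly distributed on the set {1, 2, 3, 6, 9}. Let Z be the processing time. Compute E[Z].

E[Z | machine 1] = (3+7+10+12+14)/5 = 46/5.
E[Z | machine 2] = (6+10+12)/3 = 28/3.
E[Z | machine 3] = (1+2+4+10+12)/5 = 29/5.
E[Z | machine 4] = (1+2+3+6+9)/5 = 21/5.
E[Z] = (1/14)·(46/5) + (3/14)·(28/3) + (3/7)·(29/5) + (2/7)·(21/5) = 222/35.

222/35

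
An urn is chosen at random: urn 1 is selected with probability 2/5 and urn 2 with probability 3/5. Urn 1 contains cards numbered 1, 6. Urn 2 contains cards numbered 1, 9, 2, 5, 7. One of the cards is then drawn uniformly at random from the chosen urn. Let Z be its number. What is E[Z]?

E[Z | urn 1] = (1+6)/2 = 7/2.
E[Z | urn 2] = (1+9+2+5+7)/5 = 24/5.
By the law of total expectation,
E[Z] = (2/5)·(7/2) + (3/5)·(24/5) = 107/25.

107/25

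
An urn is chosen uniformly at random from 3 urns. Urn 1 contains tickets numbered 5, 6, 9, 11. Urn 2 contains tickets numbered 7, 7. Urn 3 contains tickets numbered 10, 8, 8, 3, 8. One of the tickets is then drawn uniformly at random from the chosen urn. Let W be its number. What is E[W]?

443/60

E[W | urn 1] = (5+6+9+11)/4 = 31/4.
E[W | urn 2] = (7+7)/2 = 7.
E[W | urn 3] = (10+8+8+3+8)/5 = 37/5.
E[W] = (1/3)·(31/4) + (1/3)·(7) + (1/3)·(37/5) = 443/60.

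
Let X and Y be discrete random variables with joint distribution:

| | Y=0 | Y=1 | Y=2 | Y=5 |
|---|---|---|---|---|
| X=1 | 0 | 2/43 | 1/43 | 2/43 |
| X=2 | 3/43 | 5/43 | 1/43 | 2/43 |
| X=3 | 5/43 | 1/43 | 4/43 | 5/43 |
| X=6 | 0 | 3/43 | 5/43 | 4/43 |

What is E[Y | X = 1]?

P(X = 1) = 5/43.
Summing Y·P(X=x,Y=y) over the conditioning event gives 14/43.
E[Y | X = 1] = (14/43) / (5/43) = 14/5.

14/5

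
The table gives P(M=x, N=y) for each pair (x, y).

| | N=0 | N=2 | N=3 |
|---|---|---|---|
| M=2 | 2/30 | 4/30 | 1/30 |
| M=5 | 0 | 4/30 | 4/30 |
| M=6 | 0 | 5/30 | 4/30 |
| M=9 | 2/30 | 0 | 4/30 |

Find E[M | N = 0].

11/2

P(N = 0) = 2/15.
Σ M·P over the event = 2·(2/30) + 9·(2/30) = 11/15.
E[M | N = 0] = (11/15) / (2/15) = 11/2.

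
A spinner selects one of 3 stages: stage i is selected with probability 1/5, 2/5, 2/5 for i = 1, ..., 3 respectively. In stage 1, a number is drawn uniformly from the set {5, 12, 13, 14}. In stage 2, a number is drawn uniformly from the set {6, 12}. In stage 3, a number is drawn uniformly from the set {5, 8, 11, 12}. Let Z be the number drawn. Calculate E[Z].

47/5

E[Z | stage 1] = (5+12+13+14)/4 = 11.
E[Z | stage 2] = (6+12)/2 = 9.
E[Z | stage 3] = (5+8+11+12)/4 = 9.
E[Z] = (1/5)·(11) + (2/5)·(9) + (2/5)·(9) = 47/5.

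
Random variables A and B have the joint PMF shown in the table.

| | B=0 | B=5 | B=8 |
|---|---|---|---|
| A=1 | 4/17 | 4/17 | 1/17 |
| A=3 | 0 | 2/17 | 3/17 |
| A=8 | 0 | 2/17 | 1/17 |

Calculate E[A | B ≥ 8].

P(B ≥ 8) = 5/17.
Σ A·P over the event = 1·(1/17) + 3·(3/17) + 8·(1/17) = 18/17.
E[A | B ≥ 8] = (18/17) / (5/17) = 18/5.

18/5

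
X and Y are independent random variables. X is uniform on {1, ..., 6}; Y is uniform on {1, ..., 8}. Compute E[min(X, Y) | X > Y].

P(X > Y) = 5/16.
Summing min(X,Y)·P(x,y) over outcomes with X > Y gives 35/48.
E[min(X, Y) | X > Y] = (35/48) / (5/16) = 7/3.

7/3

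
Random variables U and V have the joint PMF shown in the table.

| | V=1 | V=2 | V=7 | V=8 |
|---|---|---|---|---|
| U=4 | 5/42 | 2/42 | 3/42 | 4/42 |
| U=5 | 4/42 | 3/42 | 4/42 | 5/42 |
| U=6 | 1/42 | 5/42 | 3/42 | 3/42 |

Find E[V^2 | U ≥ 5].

P(U ≥ 5) = 2/3.
Σ V^2·P over the event = 1·(4/42) + 4·(3/42) + 49·(4/42) + 64·(5/42) + 1·(1/42) + 4·(5/42) + 49·(3/42) + 64·(3/42) = 446/21.
E[V^2 | U ≥ 5] = (446/21) / (2/3) = 223/7.

223/7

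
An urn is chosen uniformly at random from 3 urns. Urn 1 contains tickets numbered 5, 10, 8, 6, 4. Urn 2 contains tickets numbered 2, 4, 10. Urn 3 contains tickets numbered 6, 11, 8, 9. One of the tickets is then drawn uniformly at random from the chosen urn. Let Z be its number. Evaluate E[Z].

613/90

E[Z | urn 1] = (5+10+8+6+4)/5 = 33/5.
E[Z | urn 2] = (2+4+10)/3 = 16/3.
E[Z | urn 3] = (6+11+8+9)/4 = 17/2.
By the law of total expectation,
E[Z] = (1/3)·(33/5) + (1/3)·(16/3) + (1/3)·(17/2) = 613/90.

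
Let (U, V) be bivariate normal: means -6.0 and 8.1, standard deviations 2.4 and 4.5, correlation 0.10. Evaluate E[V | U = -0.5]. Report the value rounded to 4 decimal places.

For a bivariate normal, E[V | U=x] = μ_V + ρ·(σ_V/σ_U)·(x − μ_U).
E[V | U=-0.5] = 8.1 + (0.10)·(4.5/2.4)·(-0.5 − (-6.0)) = 8.1 + (0.1875)·(5.5) = 9.1313.

9.1313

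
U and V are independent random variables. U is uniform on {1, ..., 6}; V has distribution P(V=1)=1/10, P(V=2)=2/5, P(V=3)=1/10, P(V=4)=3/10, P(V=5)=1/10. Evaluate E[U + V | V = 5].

17/2

P(V = 5) = 1/10.
Summing (U+V)·P(x,y) over outcomes with V = 5 gives 17/20.
E[U + V | V = 5] = (17/20) / (1/10) = 17/2.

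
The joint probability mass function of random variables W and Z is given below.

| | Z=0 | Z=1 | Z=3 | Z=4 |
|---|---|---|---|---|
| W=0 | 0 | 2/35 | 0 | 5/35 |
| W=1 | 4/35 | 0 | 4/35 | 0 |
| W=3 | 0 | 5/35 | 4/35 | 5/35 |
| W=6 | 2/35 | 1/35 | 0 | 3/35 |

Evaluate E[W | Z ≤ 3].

53/22

P(Z ≤ 3) = 22/35.
Σ W·P over the event = 0·(2/35) + 1·(4/35) + 1·(4/35) + 3·(5/35) + 3·(4/35) + 6·(2/35) + 6·(1/35) = 53/35.
E[W | Z ≤ 3] = (53/35) / (22/35) = 53/22.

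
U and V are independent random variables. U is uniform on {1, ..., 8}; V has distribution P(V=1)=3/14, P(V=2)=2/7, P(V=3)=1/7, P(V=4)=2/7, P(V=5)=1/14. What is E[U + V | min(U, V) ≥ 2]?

90/11

P(min(U, V) ≥ 2) = 11/16.
Summing (U+V)·P(x,y) over outcomes with min(U, V) ≥ 2 gives 45/8.
E[U + V | min(U, V) ≥ 2] = (45/8) / (11/16) = 90/11.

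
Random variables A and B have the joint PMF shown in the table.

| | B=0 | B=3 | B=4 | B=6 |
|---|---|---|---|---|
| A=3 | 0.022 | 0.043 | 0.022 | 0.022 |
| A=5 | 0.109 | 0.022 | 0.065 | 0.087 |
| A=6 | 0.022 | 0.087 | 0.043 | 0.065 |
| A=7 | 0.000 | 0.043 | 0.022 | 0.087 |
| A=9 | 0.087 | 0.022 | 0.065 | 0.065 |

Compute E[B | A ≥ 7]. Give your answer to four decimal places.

P(A ≥ 7) = 0.391.
Σ B·P over the event = 3·(0.043) + 4·(0.022) + 6·(0.087) + 0·(0.087) + 3·(0.022) + 4·(0.065) + 6·(0.065) = 1.455.
E[B | A ≥ 7] = (1.455) / (0.391) = 3.7212.

3.7212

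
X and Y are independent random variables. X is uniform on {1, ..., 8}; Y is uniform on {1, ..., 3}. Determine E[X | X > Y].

P(X > Y) = 3/4.
Summing X·P(x,y) over outcomes with X > Y gives 49/12.
E[X | X > Y] = (49/12) / (3/4) = 49/9.

49/9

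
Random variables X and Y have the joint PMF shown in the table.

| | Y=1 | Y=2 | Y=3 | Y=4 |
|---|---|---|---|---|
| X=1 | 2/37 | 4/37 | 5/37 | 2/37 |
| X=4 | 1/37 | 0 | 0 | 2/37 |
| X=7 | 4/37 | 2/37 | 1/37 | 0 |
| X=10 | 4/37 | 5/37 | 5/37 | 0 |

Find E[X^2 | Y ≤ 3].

P(Y ≤ 3) = 33/37.
Summing X^2·P(X=x,Y=y) over the conditioning event gives 1770/37.
E[X^2 | Y ≤ 3] = (1770/37) / (33/37) = 590/11.

590/11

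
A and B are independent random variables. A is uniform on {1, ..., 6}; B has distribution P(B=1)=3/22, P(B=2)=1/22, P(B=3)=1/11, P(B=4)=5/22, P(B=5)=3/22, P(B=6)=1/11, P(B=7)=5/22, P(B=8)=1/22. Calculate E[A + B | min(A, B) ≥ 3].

P(min(A, B) ≥ 3) = 6/11.
Summing (A+B)·P(x,y) over outcomes with min(A, B) ≥ 3 gives 59/11.
E[A + B | min(A, B) ≥ 3] = (59/11) / (6/11) = 59/6.

59/6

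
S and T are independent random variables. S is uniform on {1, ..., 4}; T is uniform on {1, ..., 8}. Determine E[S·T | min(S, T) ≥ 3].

P(min(S, T) ≥ 3) = 3/8.
Summing ST·P(x,y) over outcomes with min(S, T) ≥ 3 gives 231/32.
E[S·T | min(S, T) ≥ 3] = (231/32) / (3/8) = 77/4.

77/4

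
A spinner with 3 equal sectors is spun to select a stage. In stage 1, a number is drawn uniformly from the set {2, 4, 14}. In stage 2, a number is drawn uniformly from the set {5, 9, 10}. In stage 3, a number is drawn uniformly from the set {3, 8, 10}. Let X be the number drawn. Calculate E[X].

E[X | stage 1] = (2+4+14)/3 = 20/3.
E[X | stage 2] = (5+9+10)/3 = 8.
E[X | stage 3] = (3+8+10)/3 = 7.
E[X] = (1/3)·(20/3) + (1/3)·(8) + (1/3)·(7) = 65/9.

65/9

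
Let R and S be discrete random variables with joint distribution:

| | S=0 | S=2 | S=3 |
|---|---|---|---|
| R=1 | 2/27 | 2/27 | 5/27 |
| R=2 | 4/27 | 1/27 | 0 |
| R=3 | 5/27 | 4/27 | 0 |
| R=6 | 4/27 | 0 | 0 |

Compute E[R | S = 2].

P(S = 2) = 7/27.
Σ R·P over the event = 1·(2/27) + 2·(1/27) + 3·(4/27) = 16/27.
E[R | S = 2] = (16/27) / (7/27) = 16/7.

16/7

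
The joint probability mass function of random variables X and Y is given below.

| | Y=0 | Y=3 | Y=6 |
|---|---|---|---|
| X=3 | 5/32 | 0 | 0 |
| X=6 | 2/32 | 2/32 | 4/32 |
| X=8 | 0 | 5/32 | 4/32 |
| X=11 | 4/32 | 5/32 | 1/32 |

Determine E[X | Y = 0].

P(Y = 0) = 11/32.
Σ X·P over the event = 3·(5/32) + 6·(2/32) + 11·(4/32) = 71/32.
E[X | Y = 0] = (71/32) / (11/32) = 71/11.

71/11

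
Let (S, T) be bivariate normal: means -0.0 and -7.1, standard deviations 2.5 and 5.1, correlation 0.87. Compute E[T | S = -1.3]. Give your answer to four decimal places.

For a bivariate normal, E[T | S=x] = μ_T + ρ·(σ_T/σ_S)·(x − μ_S).
E[T | S=-1.3] = -7.1 + (0.87)·(5.1/2.5)·(-1.3 − (-0.0)) = -7.1 + (1.7748)·(-1.3) = -9.4072.

-9.4072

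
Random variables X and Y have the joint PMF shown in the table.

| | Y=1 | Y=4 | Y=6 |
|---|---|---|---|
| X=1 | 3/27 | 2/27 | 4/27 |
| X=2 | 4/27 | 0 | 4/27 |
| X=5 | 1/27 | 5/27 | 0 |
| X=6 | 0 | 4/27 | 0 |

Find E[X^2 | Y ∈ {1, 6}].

P(Y ∈ {1, 6}) = 16/27.
Σ X^2·P over the event = 1·(3/27) + 1·(4/27) + 4·(4/27) + 4·(4/27) + 25·(1/27) = 64/27.
E[X^2 | Y ∈ {1, 6}] = (64/27) / (16/27) = 4.

4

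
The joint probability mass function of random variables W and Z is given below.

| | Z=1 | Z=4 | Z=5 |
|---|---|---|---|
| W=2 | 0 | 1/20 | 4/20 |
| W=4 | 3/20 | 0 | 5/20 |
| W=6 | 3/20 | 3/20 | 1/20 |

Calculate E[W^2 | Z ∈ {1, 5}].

18

P(Z ∈ {1, 5}) = 4/5.
Summing W^2·P(W=x,Z=y) over the conditioning event gives 72/5.
E[W^2 | Z ∈ {1, 5}] = (72/5) / (4/5) = 18.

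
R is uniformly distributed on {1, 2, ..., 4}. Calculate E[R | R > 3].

Given R > 3, R is equally likely to be any of {4}.
E[R | R > 3] = (4) / 1 = 4.

4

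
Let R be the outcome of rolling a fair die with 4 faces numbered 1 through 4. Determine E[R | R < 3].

Given R < 3, R is equally likely to be any of {1, 2}.
E[R | R < 3] = (1 + 2) / 2 = 3/2.

3/2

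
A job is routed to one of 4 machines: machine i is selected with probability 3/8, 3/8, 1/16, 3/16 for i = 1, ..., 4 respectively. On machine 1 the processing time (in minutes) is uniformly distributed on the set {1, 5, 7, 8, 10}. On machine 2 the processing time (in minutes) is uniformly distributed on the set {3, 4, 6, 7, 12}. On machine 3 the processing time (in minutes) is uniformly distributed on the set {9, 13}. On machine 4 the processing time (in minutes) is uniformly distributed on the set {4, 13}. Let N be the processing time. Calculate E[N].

E[N | machine 1] = (1+5+7+8+10)/5 = 31/5.
E[N | machine 2] = (3+4+6+7+12)/5 = 32/5.
E[N | machine 3] = (9+13)/2 = 11.
E[N | machine 4] = (4+13)/2 = 17/2.
By the law of total expectation,
E[N] = (3/8)·(31/5) + (3/8)·(32/5) + (1/16)·(11) + (3/16)·(17/2) = 1121/160.

1121/160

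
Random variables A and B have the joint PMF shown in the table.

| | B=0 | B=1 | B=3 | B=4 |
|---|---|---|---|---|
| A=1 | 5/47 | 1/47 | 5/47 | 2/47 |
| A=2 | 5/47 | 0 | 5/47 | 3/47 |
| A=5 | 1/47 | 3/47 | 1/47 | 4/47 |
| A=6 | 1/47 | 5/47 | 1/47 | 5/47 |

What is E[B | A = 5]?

22/9

P(A = 5) = 9/47.
Σ B·P over the event = 0·(1/47) + 1·(3/47) + 3·(1/47) + 4·(4/47) = 22/47.
E[B | A = 5] = (22/47) / (9/47) = 22/9.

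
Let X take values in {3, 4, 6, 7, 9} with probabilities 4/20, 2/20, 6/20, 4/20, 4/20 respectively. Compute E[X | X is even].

11/2

P(X is even) = 2/5.
Σ over the event: 4·1/10 + 6·3/10 = 11/5.
E[X | X is even] = (11/5) / (2/5) = 11/2.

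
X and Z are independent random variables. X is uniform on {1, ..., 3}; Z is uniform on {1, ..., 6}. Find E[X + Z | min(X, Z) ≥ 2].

13/2

P(min(X, Z) ≥ 2) = 5/9.
Summing (X+Z)·P(x,y) over outcomes with min(X, Z) ≥ 2 gives 65/18.
E[X + Z | min(X, Z) ≥ 2] = (65/18) / (5/9) = 13/2.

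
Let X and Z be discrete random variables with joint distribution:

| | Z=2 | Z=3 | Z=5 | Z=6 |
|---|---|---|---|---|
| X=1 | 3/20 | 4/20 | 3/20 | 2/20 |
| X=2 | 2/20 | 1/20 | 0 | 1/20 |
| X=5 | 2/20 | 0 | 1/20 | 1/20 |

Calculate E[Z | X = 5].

P(X = 5) = 1/5.
Σ Z·P over the event = 2·(2/20) + 5·(1/20) + 6·(1/20) = 3/4.
E[Z | X = 5] = (3/4) / (1/5) = 15/4.

15/4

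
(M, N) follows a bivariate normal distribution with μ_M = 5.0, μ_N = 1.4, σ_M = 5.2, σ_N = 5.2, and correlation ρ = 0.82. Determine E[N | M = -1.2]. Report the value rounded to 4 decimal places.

-3.6840

E[N | M=x] = μ_N + ρ(σ_N/σ_M)(x − μ_M) for jointly normal variables.
E[N | M=-1.2] = 1.4 + (0.82)·(5.2/5.2)·(-1.2 − (5.0)) = 1.4 + (0.82)·(-6.2) = -3.6840.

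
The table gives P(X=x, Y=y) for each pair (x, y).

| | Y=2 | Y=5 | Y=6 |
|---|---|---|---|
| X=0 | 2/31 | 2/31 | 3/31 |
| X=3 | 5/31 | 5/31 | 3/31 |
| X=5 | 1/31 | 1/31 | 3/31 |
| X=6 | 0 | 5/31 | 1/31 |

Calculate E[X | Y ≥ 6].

P(Y ≥ 6) = 10/31.
Σ X·P over the event = 0·(3/31) + 3·(3/31) + 5·(3/31) + 6·(1/31) = 30/31.
E[X | Y ≥ 6] = (30/31) / (10/31) = 3.

3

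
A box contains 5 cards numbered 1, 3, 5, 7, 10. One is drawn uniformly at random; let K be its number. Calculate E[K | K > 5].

17/2

P(K > 5) = 2/5.
Σ over the event: 7·1/5 + 10·1/5 = 17/5.
E[K | K > 5] = (17/5) / (2/5) = 17/2.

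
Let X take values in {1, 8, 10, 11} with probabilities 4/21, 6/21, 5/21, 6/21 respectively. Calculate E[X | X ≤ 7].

1

P(X ≤ 7) = 4/21.
Σ over the event: 1·4/21 = 4/21.
E[X | X ≤ 7] = (4/21) / (4/21) = 1.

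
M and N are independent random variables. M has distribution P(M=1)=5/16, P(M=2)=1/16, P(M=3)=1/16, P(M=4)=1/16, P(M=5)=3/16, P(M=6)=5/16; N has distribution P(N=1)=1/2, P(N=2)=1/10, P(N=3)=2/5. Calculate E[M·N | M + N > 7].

P(M + N > 7) = 37/160.
Summing MN·P(x,y) over outcomes with M + N > 7 gives 15/4.
E[M·N | M + N > 7] = (15/4) / (37/160) = 600/37.

600/37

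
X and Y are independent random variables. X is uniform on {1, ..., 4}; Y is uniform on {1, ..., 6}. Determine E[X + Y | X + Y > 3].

136/21

P(X + Y > 3) = 7/8.
Summing (X+Y)·P(x,y) over outcomes with X + Y > 3 gives 17/3.
E[X + Y | X + Y > 3] = (17/3) / (7/8) = 136/21.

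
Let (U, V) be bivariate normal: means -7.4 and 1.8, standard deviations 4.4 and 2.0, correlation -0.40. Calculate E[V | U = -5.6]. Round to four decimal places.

1.4727

The regression of V on U has slope ρ·σ_V/σ_U and passes through (μ_U, μ_V).
E[V | U=-5.6] = 1.8 + (-0.40)·(2.0/4.4)·(-5.6 − (-7.4)) = 1.8 + (-0.18182)·(1.8) = 1.4727.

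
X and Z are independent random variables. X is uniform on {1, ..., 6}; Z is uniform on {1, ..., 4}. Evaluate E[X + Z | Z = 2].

P(Z = 2) = 1/4.
Summing (X+Z)·P(x,y) over outcomes with Z = 2 gives 11/8.
E[X + Z | Z = 2] = (11/8) / (1/4) = 11/2.

11/2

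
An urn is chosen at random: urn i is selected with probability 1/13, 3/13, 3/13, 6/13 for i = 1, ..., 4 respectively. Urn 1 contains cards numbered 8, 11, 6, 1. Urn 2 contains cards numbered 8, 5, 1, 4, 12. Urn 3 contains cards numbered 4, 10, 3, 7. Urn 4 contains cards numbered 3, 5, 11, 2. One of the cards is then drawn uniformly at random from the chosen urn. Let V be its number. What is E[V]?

E[V | urn 1] = (8+11+6+1)/4 = 13/2.
E[V | urn 2] = (8+5+1+4+12)/5 = 6.
E[V | urn 3] = (4+10+3+7)/4 = 6.
E[V | urn 4] = (3+5+11+2)/4 = 21/4.
E[V] = (1/13)·(13/2) + (3/13)·(6) + (3/13)·(6) + (6/13)·(21/4) = 74/13.

74/13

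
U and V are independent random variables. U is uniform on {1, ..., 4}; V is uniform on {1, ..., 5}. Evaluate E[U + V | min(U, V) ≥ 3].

15/2

Outcomes with min(U, V) ≥ 3: (3,3), (3,4), (3,5), (4,3), (4,4), (4,5), each with probability 1/20.
E[U + V | min(U, V) ≥ 3] = (6 + 7 + 8 + 7 + 8 + 9) / 6 = 15/2.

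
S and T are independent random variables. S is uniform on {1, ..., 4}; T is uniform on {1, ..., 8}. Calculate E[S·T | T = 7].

35/2

P(T = 7) = 1/8.
Summing ST·P(x,y) over outcomes with T = 7 gives 35/16.
E[S·T | T = 7] = (35/16) / (1/8) = 35/2.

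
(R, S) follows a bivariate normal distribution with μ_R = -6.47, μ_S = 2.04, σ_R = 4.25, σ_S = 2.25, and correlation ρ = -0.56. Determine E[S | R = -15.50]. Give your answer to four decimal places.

For a bivariate normal, E[S | R=x] = μ_S + ρ·(σ_S/σ_R)·(x − μ_R).
E[S | R=-15.50] = 2.04 + (-0.56)·(2.25/4.25)·(-15.50 − (-6.47)) = 2.04 + (-0.29647)·(-9.03) = 4.7171.

4.7171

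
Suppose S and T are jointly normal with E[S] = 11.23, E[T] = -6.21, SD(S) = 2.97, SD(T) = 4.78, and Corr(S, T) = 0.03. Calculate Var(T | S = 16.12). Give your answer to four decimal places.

For a bivariate normal, Var(T | S=x) = σ_T²(1 − ρ²).
Var(T | S=16.12) = (4.78)²·(1 − (0.03)²) = 22.8484·0.9991 = 22.8278.

22.8278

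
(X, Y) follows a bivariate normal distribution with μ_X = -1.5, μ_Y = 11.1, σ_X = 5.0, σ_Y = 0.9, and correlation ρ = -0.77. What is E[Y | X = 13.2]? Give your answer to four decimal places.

9.0626

The regression of Y on X has slope ρ·σ_Y/σ_X and passes through (μ_X, μ_Y).
E[Y | X=13.2] = 11.1 + (-0.77)·(0.9/5.0)·(13.2 − (-1.5)) = 11.1 + (-0.1386)·(14.7) = 9.0626.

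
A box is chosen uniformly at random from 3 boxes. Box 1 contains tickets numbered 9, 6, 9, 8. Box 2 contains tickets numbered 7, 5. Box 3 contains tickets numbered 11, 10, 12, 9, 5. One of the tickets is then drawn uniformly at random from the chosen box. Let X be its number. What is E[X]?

39/5

E[X | box 1] = (9+6+9+8)/4 = 8.
E[X | box 2] = (7+5)/2 = 6.
E[X | box 3] = (11+10+12+9+5)/5 = 47/5.
E[X] = (1/3)·(8) + (1/3)·(6) + (1/3)·(47/5) = 39/5.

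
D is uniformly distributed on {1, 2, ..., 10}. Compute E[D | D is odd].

5

Given D is odd, D is equally likely to be any of {1, 3, 5, 7, 9}.
E[D | D is odd] = (1 + 3 + 5 + 7 + 9) / 5 = 5.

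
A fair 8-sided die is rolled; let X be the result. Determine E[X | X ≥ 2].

5

Given X ≥ 2, X is equally likely to be any of {2, 3, 4, 5, 6, 7, 8}.
E[X | X ≥ 2] = (2 + 3 + 4 + 5 + 6 + 7 + 8) / 7 = 5.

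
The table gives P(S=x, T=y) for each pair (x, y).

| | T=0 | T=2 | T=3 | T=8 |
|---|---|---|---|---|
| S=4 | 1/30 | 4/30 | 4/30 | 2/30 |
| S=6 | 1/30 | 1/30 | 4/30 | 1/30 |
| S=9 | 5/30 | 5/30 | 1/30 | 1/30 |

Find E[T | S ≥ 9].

7/4

P(S ≥ 9) = 2/5.
Σ T·P over the event = 0·(5/30) + 2·(5/30) + 3·(1/30) + 8·(1/30) = 7/10.
E[T | S ≥ 9] = (7/10) / (2/5) = 7/4.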